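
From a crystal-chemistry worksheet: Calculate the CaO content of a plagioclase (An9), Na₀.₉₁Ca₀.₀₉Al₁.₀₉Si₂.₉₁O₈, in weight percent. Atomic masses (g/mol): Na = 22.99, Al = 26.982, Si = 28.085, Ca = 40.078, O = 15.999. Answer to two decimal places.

1.91 wt%

M(Na₀.₉₁Ca₀.₀₉Al₁.₀₉Si₂.₉₁O₈) = 263.658 g/mol; M(CaO) = 56.077 g/mol.
Moles CaO per formula unit = 0.09 Ca ÷ 1 = 0.0900.
CaO fraction = (0.0900 × 56.077) / 263.658 = 5.047/263.658 = 0.0191.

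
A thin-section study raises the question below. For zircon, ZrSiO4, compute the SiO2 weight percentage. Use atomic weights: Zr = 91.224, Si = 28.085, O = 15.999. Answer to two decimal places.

Formula mass = 183.305 g/mol.
1 Si → 1.0000 mol SiO2 per formula unit; M(SiO2) = 60.083, so SiO2 mass = 60.083 g.
60.083/183.305 × 100 = 32.78 wt%.

32.78 wt%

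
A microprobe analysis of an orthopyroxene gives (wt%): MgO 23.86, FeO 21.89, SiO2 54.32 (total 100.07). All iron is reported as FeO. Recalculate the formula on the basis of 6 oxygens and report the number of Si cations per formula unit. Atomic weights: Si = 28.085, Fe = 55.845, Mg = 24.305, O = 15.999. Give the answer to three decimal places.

MgO (M=40.304): mol = 0.59200; Mg = 0.59200, O = 0.59200.
FeO (M=71.844): mol = 0.30469; Fe = 0.30469, O = 0.30469.
SiO2 (M=60.083): mol = 0.90408; Si = 0.90408, O = 1.80816.
ΣO = 2.70485; factor = 6/ΣO = 2.21824.
Si apfu = 0.90408 × 2.21824 = 2.005.

2.005 Si apfu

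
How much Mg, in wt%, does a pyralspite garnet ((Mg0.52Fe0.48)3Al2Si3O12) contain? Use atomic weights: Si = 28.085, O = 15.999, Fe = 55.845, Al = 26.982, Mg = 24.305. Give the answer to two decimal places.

M((Mg0.52Fe0.48)3Al2Si3O12) = 448.540 g/mol.
Mg contributes 1.56 × 24.305 = 37.916 g per mole.
37.916/448.540 = 0.0845 → 8.45%.

8.45 wt%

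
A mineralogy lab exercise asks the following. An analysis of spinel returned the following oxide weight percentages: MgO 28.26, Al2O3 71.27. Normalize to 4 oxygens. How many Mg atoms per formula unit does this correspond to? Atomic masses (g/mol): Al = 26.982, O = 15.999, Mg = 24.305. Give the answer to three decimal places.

28.26 wt% MgO ÷ 40.304 g/mol = 0.70117 mol, giving 0.70117 Mg and 0.70117 O.
71.27 wt% Al2O3 ÷ 101.961 g/mol = 0.69899 mol, giving 1.39798 Al and 2.09697 O.
Oxygen sums to 2.79814; scaling by 4/2.79814 = 1.42952 puts the formula on 4 O.
Mg: 0.70117 × 1.42952 = 1.002 atoms per formula unit.

1.002 Mg apfu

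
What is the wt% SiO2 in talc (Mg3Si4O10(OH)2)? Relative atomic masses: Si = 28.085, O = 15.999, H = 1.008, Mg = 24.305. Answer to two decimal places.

M(Mg3Si4O10(OH)2) = 379.259 g/mol; M(SiO2) = 60.083 g/mol.
Moles SiO2 per formula unit = 4 Si ÷ 1 = 4.0000.
SiO2 fraction = (4.0000 × 60.083) / 379.259 = 240.332/379.259 = 0.6337.

63.37 wt%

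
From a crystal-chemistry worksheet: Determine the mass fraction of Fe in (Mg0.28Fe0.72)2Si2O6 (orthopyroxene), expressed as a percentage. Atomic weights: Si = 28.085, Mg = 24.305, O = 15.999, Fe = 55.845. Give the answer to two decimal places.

32.66 wt%

Formula mass = 0.56*24.305 + 1.44*55.845 + 2*28.085 + 6*15.999 = 246.192 g/mol, of which 80.417 g is Fe.
So Fe makes up 80.417/246.192 = 0.3266 of the mass, i.e. 32.66%.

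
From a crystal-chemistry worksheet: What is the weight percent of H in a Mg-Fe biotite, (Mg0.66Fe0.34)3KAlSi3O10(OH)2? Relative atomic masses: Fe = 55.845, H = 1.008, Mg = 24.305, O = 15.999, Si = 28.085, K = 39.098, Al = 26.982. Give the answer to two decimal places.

0.45 weight percent

Formula mass = 1.98×24.305 + 1.02×55.845 + 1×39.098 + 1×26.982 + 3×28.085 + 12×15.999 + 2×1.008 = 449.425 g/mol, of which 2.016 g is H.
So H makes up 2.016/449.425 = 0.0045 of the mass, i.e. 0.45%.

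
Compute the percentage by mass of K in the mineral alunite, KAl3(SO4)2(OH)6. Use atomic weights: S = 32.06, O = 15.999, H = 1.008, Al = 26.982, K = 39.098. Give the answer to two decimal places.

9.44 mass %

M(KAl3(SO4)2(OH)6) = 414.198 g/mol.
K contributes 1 × 39.098 = 39.098 g per mole.
39.098/414.198 = 0.0944 → 9.44%.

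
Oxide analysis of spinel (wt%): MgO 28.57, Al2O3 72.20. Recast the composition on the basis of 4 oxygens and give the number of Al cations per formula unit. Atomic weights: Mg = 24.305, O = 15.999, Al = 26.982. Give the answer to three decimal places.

MgO (M=40.304): mol = 0.70886; Mg = 0.70886, O = 0.70886.
Al2O3 (M=101.961): mol = 0.70811; Al = 1.41622, O = 2.12433.
ΣO = 2.83319; factor = 4/ΣO = 1.41184.
Al apfu = 1.41622 × 1.41184 = 1.999.

1.999 Al apfu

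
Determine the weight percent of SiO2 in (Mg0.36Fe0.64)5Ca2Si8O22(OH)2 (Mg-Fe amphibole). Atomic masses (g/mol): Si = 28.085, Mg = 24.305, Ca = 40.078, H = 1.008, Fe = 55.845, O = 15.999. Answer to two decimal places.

M((Mg0.36Fe0.64)5Ca2Si8O22(OH)2) = 913.281 g/mol; M(SiO2) = 60.083 g/mol.
Moles SiO2 per formula unit = 8 Si ÷ 1 = 8.0000.
SiO2 fraction = (8.0000 × 60.083) / 913.281 = 480.664/913.281 = 0.5263.

52.63 wt%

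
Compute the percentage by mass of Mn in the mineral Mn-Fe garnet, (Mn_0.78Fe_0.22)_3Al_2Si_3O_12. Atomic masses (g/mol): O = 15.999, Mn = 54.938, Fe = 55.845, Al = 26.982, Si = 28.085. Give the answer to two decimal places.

Molar mass of (Mn_0.78Fe_0.22)_3Al_2Si_3O_12: 2.34×54.938 + 0.66×55.845 + 2×26.982 + 3×28.085 + 12×15.999 = 495.620 g/mol.
Mass of Mn per formula unit: 2.34 × 54.938 = 128.555 g.
Weight fraction Mn = 128.555 / 495.620 = 0.2594.

25.94 mass %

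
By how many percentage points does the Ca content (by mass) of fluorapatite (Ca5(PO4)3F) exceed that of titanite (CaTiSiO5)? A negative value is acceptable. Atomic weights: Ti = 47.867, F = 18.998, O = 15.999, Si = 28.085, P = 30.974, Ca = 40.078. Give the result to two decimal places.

M(Ca5(PO4)3F) = 504.298 g/mol, so wt% Ca = 200.390/504.298 × 100 = 39.74%.
M(CaTiSiO5) = 196.025 g/mol, so wt% Ca = 40.078/196.025 × 100 = 20.45%.
39.74 − 20.45 = 19.29 pp.

19.29 percentage points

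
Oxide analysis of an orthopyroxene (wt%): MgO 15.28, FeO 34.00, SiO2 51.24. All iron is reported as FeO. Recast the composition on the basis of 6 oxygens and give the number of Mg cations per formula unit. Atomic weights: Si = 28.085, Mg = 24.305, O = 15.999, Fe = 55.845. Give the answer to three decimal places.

MgO: 15.28/40.304 = 0.37912 mol → 0.37912 mol Mg, 0.37912 mol O.
FeO: 34.00/71.844 = 0.47325 mol → 0.47325 mol Fe, 0.47325 mol O.
SiO2: 51.24/60.083 = 0.85282 mol → 0.85282 mol Si, 1.70564 mol O.
Total oxygen = 2.55801 mol. Normalization factor = 6/2.55801 = 2.34557.
Mg per 6 O = 0.37912 × 2.34557 = 0.889.

0.889 Mg apfu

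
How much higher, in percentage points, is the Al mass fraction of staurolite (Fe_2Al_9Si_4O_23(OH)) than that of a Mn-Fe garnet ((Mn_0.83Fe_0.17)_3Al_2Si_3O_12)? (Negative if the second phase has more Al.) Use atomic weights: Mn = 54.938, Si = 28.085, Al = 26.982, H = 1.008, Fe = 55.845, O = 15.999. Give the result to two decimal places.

First mineral: 242.838 g Al in 851.852 g formula = 28.51 wt% Al.
Second mineral: 53.964 g Al in 495.484 g formula = 10.89 wt% Al.
28.51% − 10.89% gives a difference of 17.62 percentage points.

17.62 percentage points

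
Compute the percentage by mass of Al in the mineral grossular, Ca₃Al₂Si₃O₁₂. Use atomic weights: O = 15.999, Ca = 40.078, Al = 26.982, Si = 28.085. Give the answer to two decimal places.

Formula mass = 3×40.078 + 2×26.982 + 3×28.085 + 12×15.999 = 450.441 g/mol, of which 53.964 g is Al.
So Al makes up 53.964/450.441 = 0.1198 of the mass, i.e. 11.98%.

11.98 weight percent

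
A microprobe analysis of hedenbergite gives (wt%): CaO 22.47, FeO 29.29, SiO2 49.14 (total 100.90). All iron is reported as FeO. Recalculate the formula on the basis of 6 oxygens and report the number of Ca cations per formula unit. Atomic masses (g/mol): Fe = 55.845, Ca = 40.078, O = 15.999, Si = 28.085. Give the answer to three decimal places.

0.984 Ca apfu

CaO: 22.47/56.077 = 0.40070 mol → 0.40070 mol Ca, 0.40070 mol O.
FeO: 29.29/71.844 = 0.40769 mol → 0.40769 mol Fe, 0.40769 mol O.
SiO2: 49.14/60.083 = 0.81787 mol → 0.81787 mol Si, 1.63574 mol O.
Total oxygen = 2.44413 mol. Normalization factor = 6/2.44413 = 2.45486.
Ca per 6 O = 0.40070 × 2.45486 = 0.984.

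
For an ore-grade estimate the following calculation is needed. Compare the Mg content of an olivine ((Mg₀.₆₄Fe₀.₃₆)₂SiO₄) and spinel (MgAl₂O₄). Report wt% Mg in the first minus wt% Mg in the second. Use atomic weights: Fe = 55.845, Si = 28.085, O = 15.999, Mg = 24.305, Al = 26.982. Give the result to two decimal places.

Mg in (Mg₀.₆₄Fe₀.₃₆)₂SiO₄: molar mass 163.400 g/mol; 1.28×24.305 = 31.110 g → 19.04 wt%.
Mg in MgAl₂O₄: molar mass 142.265 g/mol; 1×24.305 = 24.305 g → 17.08 wt%.
Difference = 19.04 − 17.08 = 1.96 percentage points.

1.96 percentage points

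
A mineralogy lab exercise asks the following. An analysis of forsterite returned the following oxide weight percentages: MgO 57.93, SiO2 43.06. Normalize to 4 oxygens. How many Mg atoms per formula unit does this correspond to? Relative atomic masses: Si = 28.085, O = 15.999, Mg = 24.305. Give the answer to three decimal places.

2.003 Mg apfu

MgO (M=40.304): mol = 1.43733; Mg = 1.43733, O = 1.43733.
SiO2 (M=60.083): mol = 0.71668; Si = 0.71668, O = 1.43336.
ΣO = 2.87069; factor = 4/ΣO = 1.39339.
Mg apfu = 1.43733 × 1.39339 = 2.003.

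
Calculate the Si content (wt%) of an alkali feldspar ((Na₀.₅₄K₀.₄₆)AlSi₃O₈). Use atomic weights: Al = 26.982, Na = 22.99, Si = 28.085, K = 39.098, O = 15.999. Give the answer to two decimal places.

31.25 wt%

M((Na₀.₅₄K₀.₄₆)AlSi₃O₈) = 269.629 g/mol.
Si contributes 3 × 28.085 = 84.255 g per mole.
84.255/269.629 = 0.3125 → 31.25%.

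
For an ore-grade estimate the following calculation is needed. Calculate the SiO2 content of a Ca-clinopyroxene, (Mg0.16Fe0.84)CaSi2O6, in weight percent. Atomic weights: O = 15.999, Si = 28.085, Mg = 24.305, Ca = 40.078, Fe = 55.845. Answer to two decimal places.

49.44 wt%

Molar mass of (Mg0.16Fe0.84)CaSi2O6 = 0.16*24.305 + 0.84*55.845 + 1*40.078 + 2*28.085 + 6*15.999 = 243.041 g/mol.
Each formula unit contains 2 Si, equivalent to 2/1 = 2.0000 mol SiO2.
M(SiO2) = 1×28.085 + 2×15.999 = 60.083 g/mol.
Mass of SiO2 per formula unit = 2.0000 × 60.083 = 120.166 g.
SiO2 wt% = 120.166 / 243.041 × 100 = 49.44%.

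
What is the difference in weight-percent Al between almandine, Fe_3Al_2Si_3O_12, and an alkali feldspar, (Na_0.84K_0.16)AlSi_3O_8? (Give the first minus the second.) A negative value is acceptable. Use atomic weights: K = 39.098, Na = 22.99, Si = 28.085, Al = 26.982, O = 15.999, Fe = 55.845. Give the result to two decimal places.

M(Fe_3Al_2Si_3O_12) = 497.742 g/mol, so wt% Al = 53.964/497.742 × 100 = 10.84%.
M((Na_0.84K_0.16)AlSi_3O_8) = 264.796 g/mol, so wt% Al = 26.982/264.796 × 100 = 10.19%.
10.84 − 10.19 = 0.65 pp.

0.65 percentage points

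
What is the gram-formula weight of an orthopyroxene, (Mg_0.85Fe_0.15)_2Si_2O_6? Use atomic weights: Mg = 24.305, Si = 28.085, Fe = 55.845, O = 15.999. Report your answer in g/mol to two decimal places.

210.24 g/mol

Mg: 1.70 × 24.305 = 41.3185
Fe: 0.30 × 55.845 = 16.7535
Si: 2 × 28.085 = 56.1700
O: 6 × 15.999 = 95.9940
Summing the contributions gives the formula mass.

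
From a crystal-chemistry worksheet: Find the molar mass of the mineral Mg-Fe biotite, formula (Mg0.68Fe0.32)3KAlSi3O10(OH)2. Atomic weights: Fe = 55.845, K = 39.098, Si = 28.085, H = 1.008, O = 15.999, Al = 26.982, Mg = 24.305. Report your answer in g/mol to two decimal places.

447.53 g/mol

M = 2.04*24.305 + 0.96*55.845 + 1*39.098 + 1*26.982 + 3*28.085 + 12*15.999 + 2*1.008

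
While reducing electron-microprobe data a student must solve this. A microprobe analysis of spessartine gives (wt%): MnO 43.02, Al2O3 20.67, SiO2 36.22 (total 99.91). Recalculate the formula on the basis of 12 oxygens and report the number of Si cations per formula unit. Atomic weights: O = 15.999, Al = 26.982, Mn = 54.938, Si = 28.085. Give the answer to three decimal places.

2.989 Si apfu

43.02 wt% MnO ÷ 70.937 g/mol = 0.60645 mol, giving 0.60645 Mn and 0.60645 O.
20.67 wt% Al2O3 ÷ 101.961 g/mol = 0.20272 mol, giving 0.40544 Al and 0.60816 O.
36.22 wt% SiO2 ÷ 60.083 g/mol = 0.60283 mol, giving 0.60283 Si and 1.20566 O.
Oxygen sums to 2.42027; scaling by 12/2.42027 = 4.95812 puts the formula on 12 O.
Si: 0.60283 × 4.95812 = 2.989 atoms per formula unit.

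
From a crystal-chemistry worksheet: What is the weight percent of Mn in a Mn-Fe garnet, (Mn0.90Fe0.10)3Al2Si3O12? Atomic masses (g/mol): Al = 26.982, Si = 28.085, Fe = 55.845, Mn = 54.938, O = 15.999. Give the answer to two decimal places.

Molar mass of (Mn0.90Fe0.10)3Al2Si3O12: 2.70*54.938 + 0.30*55.845 + 2*26.982 + 3*28.085 + 12*15.999 = 495.293 g/mol.
Mass of Mn per formula unit: 2.70 × 54.938 = 148.333 g.
Weight fraction Mn = 148.333 / 495.293 = 0.2995.

29.95 mass %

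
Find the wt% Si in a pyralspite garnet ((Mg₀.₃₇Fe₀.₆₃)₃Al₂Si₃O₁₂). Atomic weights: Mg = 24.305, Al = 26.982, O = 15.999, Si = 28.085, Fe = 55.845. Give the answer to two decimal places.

18.21 mass %

Molar mass of (Mg₀.₃₇Fe₀.₆₃)₃Al₂Si₃O₁₂: 1.11·24.305 + 1.89·55.845 + 2·26.982 + 3·28.085 + 12·15.999 = 462.733 g/mol.
Mass of Si per formula unit: 3 × 28.085 = 84.255 g.
Weight fraction Si = 84.255 / 462.733 = 0.1821.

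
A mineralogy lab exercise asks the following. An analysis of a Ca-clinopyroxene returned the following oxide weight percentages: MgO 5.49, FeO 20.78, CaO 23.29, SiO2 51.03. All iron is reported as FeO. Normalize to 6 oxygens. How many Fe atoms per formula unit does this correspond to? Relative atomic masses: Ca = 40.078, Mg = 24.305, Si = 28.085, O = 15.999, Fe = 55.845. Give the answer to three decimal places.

MgO: 5.49/40.304 = 0.13621 mol → 0.13621 mol Mg, 0.13621 mol O.
FeO: 20.78/71.844 = 0.28924 mol → 0.28924 mol Fe, 0.28924 mol O.
CaO: 23.29/56.077 = 0.41532 mol → 0.41532 mol Ca, 0.41532 mol O.
SiO2: 51.03/60.083 = 0.84933 mol → 0.84933 mol Si, 1.69866 mol O.
Total oxygen = 2.53943 mol. Normalization factor = 6/2.53943 = 2.36273.
Fe per 6 O = 0.28924 × 2.36273 = 0.683.

0.683 Fe apfu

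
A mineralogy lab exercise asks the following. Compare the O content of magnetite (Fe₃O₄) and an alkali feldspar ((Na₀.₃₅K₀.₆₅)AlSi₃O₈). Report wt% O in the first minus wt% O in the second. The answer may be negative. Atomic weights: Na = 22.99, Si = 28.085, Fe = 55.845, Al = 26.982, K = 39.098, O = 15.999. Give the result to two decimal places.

-19.30 percentage points

First mineral: 63.996 g O in 231.531 g formula = 27.64 wt% O.
Second mineral: 127.992 g O in 272.689 g formula = 46.94 wt% O.
27.64% − 46.94% gives a difference of -19.30 percentage points.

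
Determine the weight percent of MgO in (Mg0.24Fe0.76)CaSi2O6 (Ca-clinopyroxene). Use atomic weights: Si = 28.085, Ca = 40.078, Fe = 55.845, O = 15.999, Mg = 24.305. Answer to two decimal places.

4.02 wt%

M((Mg0.24Fe0.76)CaSi2O6) = 240.517 g/mol; M(MgO) = 40.304 g/mol.
Moles MgO per formula unit = 0.24 Mg ÷ 1 = 0.2400.
MgO fraction = (0.2400 × 40.304) / 240.517 = 9.673/240.517 = 0.0402.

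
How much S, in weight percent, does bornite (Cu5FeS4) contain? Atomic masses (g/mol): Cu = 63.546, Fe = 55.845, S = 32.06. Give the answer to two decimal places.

Formula mass = 5·63.546 + 1·55.845 + 4·32.06 = 501.815 g/mol, of which 128.240 g is S.
So S makes up 128.240/501.815 = 0.2556 of the mass, i.e. 25.56%.

25.56 weight percent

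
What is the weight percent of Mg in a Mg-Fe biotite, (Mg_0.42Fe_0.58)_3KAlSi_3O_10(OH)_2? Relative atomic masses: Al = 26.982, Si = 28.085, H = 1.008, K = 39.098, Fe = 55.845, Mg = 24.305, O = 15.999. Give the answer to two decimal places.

Molar mass of (Mg_0.42Fe_0.58)_3KAlSi_3O_10(OH)_2: 1.26·24.305 + 1.74·55.845 + 1·39.098 + 1·26.982 + 3·28.085 + 12·15.999 + 2·1.008 = 472.134 g/mol.
Mass of Mg per formula unit: 1.26 × 24.305 = 30.624 g.
Weight fraction Mg = 30.624 / 472.134 = 0.0649.

6.49 weight percent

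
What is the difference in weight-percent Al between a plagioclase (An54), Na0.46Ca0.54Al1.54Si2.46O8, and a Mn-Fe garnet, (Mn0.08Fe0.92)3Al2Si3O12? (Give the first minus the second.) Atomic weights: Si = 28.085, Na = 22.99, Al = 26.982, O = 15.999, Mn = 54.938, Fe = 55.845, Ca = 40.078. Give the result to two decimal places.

4.49 percentage points

Al in Na0.46Ca0.54Al1.54Si2.46O8: molar mass 270.851 g/mol; 1.54×26.982 = 41.552 g → 15.34 wt%.
Al in (Mn0.08Fe0.92)3Al2Si3O12: molar mass 497.524 g/mol; 2×26.982 = 53.964 g → 10.85 wt%.
Difference = 15.34 − 10.85 = 4.49 percentage points.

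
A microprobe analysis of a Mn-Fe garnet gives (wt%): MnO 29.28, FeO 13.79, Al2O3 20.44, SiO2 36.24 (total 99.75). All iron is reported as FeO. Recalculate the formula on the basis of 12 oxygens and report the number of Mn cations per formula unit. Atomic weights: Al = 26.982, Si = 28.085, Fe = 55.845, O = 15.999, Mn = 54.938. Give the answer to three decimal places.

MnO (M=70.937): mol = 0.41276; Mn = 0.41276, O = 0.41276.
FeO (M=71.844): mol = 0.19194; Fe = 0.19194, O = 0.19194.
Al2O3 (M=101.961): mol = 0.20047; Al = 0.40094, O = 0.60141.
SiO2 (M=60.083): mol = 0.60317; Si = 0.60317, O = 1.20634.
ΣO = 2.41245; factor = 12/ΣO = 4.97420.
Mn apfu = 0.41276 × 4.97420 = 2.053.

2.053 Mn apfu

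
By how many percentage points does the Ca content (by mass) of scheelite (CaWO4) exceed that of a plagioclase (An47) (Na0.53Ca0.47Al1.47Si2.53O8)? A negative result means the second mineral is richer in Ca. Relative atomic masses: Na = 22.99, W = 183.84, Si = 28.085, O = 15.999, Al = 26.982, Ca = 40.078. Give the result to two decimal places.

Ca in CaWO4: molar mass 287.914 g/mol; 1×40.078 = 40.078 g → 13.92 wt%.
Ca in Na0.53Ca0.47Al1.47Si2.53O8: molar mass 269.732 g/mol; 0.47×40.078 = 18.837 g → 6.98 wt%.
Difference = 13.92 − 6.98 = 6.94 percentage points.

6.94 percentage points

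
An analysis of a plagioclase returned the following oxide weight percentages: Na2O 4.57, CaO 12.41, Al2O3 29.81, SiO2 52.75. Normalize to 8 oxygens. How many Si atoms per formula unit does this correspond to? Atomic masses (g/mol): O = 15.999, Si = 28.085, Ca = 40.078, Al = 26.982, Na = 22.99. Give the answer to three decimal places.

2.399 Si apfu

4.57 wt% Na2O ÷ 61.979 g/mol = 0.07373 mol, giving 0.14746 Na and 0.07373 O.
12.41 wt% CaO ÷ 56.077 g/mol = 0.22130 mol, giving 0.22130 Ca and 0.22130 O.
29.81 wt% Al2O3 ÷ 101.961 g/mol = 0.29237 mol, giving 0.58474 Al and 0.87711 O.
52.75 wt% SiO2 ÷ 60.083 g/mol = 0.87795 mol, giving 0.87795 Si and 1.75590 O.
Oxygen sums to 2.92804; scaling by 8/2.92804 = 2.73220 puts the formula on 8 O.
Si: 0.87795 × 2.73220 = 2.399 atoms per formula unit.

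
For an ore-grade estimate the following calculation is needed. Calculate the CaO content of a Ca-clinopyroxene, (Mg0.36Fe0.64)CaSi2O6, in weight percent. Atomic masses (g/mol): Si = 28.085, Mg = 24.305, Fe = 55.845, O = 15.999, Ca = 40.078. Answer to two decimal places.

Molar mass of (Mg0.36Fe0.64)CaSi2O6 = 0.36·24.305 + 0.64·55.845 + 1·40.078 + 2·28.085 + 6·15.999 = 236.733 g/mol.
Each formula unit contains 1 Ca, equivalent to 1/1 = 1.0000 mol CaO.
M(CaO) = 1×40.078 + 1×15.999 = 56.077 g/mol.
Mass of CaO per formula unit = 1.0000 × 56.077 = 56.077 g.
CaO wt% = 56.077 / 236.733 × 100 = 23.69%.

23.69 wt%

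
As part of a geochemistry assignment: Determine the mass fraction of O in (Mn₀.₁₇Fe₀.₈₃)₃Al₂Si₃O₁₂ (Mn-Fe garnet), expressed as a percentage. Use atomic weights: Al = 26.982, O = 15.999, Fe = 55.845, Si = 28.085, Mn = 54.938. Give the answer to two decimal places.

Formula mass = 0.51×54.938 + 2.49×55.845 + 2×26.982 + 3×28.085 + 12×15.999 = 497.279 g/mol, of which 191.988 g is O.
So O makes up 191.988/497.279 = 0.3861 of the mass, i.e. 38.61%.

38.61 weight percent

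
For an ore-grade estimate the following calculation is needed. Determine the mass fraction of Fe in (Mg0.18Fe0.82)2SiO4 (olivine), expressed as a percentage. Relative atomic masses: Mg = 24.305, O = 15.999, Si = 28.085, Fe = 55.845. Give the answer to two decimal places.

Formula mass = 0.36·24.305 + 1.64·55.845 + 1·28.085 + 4·15.999 = 192.417 g/mol, of which 91.586 g is Fe.
So Fe makes up 91.586/192.417 = 0.4760 of the mass, i.e. 47.60%.

47.60 mass %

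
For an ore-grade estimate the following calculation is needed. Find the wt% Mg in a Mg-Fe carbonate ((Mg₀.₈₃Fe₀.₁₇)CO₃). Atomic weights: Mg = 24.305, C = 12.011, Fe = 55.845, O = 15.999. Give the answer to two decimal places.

22.50 weight percent

M((Mg₀.₈₃Fe₀.₁₇)CO₃) = 89.675 g/mol.
Mg contributes 0.83 × 24.305 = 20.173 g per mole.
20.173/89.675 = 0.2250 → 22.50%.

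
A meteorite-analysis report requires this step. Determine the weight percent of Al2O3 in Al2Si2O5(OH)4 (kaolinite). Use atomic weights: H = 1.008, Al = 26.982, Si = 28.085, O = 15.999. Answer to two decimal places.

M(Al2Si2O5(OH)4) = 258.157 g/mol; M(Al2O3) = 101.961 g/mol.
Moles Al2O3 per formula unit = 2 Al ÷ 2 = 1.0000.
Al2O3 fraction = (1.0000 × 101.961) / 258.157 = 101.961/258.157 = 0.3950.

39.50 wt%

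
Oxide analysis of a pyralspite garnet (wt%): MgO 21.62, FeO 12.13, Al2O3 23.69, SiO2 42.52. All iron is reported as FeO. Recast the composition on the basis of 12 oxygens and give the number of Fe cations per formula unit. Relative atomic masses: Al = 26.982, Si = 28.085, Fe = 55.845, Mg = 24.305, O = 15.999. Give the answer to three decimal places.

0.719 Fe apfu

MgO: 21.62/40.304 = 0.53642 mol → 0.53642 mol Mg, 0.53642 mol O.
FeO: 12.13/71.844 = 0.16884 mol → 0.16884 mol Fe, 0.16884 mol O.
Al2O3: 23.69/101.961 = 0.23234 mol → 0.46468 mol Al, 0.69702 mol O.
SiO2: 42.52/60.083 = 0.70769 mol → 0.70769 mol Si, 1.41538 mol O.
Total oxygen = 2.81766 mol. Normalization factor = 12/2.81766 = 4.25885.
Fe per 12 O = 0.16884 × 4.25885 = 0.719.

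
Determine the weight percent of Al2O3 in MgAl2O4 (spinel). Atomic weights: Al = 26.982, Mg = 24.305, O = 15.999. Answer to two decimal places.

71.67 wt%

Formula mass = 142.265 g/mol.
2 Al → 1.0000 mol Al2O3 per formula unit; M(Al2O3) = 101.961, so Al2O3 mass = 101.961 g.
101.961/142.265 × 100 = 71.67 wt%.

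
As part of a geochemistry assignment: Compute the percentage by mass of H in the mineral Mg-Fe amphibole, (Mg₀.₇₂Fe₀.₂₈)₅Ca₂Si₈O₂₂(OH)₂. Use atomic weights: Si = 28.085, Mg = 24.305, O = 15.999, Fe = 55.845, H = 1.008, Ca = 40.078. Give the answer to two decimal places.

M((Mg₀.₇₂Fe₀.₂₈)₅Ca₂Si₈O₂₂(OH)₂) = 856.509 g/mol.
H contributes 2 × 1.008 = 2.016 g per mole.
2.016/856.509 = 0.0024 → 0.24%.

0.24 mass %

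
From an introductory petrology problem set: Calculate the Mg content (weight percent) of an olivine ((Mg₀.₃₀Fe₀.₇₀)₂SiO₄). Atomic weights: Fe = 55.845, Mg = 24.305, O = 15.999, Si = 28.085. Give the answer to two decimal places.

Formula mass = 0.60*24.305 + 1.40*55.845 + 1*28.085 + 4*15.999 = 184.847 g/mol, of which 14.583 g is Mg.
So Mg makes up 14.583/184.847 = 0.0789 of the mass, i.e. 7.89%.

7.89 weight percent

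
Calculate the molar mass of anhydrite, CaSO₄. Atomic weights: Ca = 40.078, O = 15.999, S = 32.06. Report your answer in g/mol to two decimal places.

136.13 g/mol

Ca: 1 × 40.078 = 40.0780
S: 1 × 32.06 = 32.0600
O: 4 × 15.999 = 63.9960
Summing the contributions gives the formula mass.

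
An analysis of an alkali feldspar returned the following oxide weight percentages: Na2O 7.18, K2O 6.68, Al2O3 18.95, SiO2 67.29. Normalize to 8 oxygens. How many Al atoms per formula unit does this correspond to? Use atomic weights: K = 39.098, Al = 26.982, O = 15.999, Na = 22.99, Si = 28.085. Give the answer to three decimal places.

Na2O: 7.18/61.979 = 0.11585 mol → 0.23170 mol Na, 0.11585 mol O.
K2O: 6.68/94.195 = 0.07092 mol → 0.14184 mol K, 0.07092 mol O.
Al2O3: 18.95/101.961 = 0.18586 mol → 0.37172 mol Al, 0.55758 mol O.
SiO2: 67.29/60.083 = 1.11995 mol → 1.11995 mol Si, 2.23990 mol O.
Total oxygen = 2.98425 mol. Normalization factor = 8/2.98425 = 2.68074.
Al per 8 O = 0.37172 × 2.68074 = 0.996.

0.996 Al apfu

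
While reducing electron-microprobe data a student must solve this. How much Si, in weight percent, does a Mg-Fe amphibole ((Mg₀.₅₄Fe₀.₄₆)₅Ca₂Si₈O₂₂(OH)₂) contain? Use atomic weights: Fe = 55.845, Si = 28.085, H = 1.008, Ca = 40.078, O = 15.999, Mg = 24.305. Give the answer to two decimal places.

M((Mg₀.₅₄Fe₀.₄₆)₅Ca₂Si₈O₂₂(OH)₂) = 884.895 g/mol.
Si contributes 8 × 28.085 = 224.680 g per mole.
224.680/884.895 = 0.2539 → 25.39%.

25.39 weight percent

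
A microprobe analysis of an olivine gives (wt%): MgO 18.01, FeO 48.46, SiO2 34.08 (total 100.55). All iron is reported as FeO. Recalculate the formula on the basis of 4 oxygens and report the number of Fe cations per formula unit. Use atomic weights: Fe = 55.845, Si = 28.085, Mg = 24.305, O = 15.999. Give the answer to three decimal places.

1.196 Fe apfu

MgO: 18.01/40.304 = 0.44685 mol → 0.44685 mol Mg, 0.44685 mol O.
FeO: 48.46/71.844 = 0.67452 mol → 0.67452 mol Fe, 0.67452 mol O.
SiO2: 34.08/60.083 = 0.56722 mol → 0.56722 mol Si, 1.13444 mol O.
Total oxygen = 2.25581 mol. Normalization factor = 4/2.25581 = 1.77320.
Fe per 4 O = 0.67452 × 1.77320 = 1.196.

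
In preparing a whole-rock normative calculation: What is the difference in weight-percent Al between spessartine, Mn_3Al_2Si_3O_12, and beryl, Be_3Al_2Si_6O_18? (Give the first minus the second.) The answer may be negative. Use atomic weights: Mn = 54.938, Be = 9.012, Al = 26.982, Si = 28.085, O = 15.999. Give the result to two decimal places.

0.86 percentage points

M(Mn_3Al_2Si_3O_12) = 495.021 g/mol, so wt% Al = 53.964/495.021 × 100 = 10.90%.
M(Be_3Al_2Si_6O_18) = 537.492 g/mol, so wt% Al = 53.964/537.492 × 100 = 10.04%.
10.90 − 10.04 = 0.86 pp.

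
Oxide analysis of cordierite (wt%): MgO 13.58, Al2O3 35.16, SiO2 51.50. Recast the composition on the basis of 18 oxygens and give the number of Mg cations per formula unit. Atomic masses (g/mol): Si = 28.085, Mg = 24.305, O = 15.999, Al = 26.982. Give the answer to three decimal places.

MgO (M=40.304): mol = 0.33694; Mg = 0.33694, O = 0.33694.
Al2O3 (M=101.961): mol = 0.34484; Al = 0.68968, O = 1.03452.
SiO2 (M=60.083): mol = 0.85715; Si = 0.85715, O = 1.71430.
ΣO = 3.08576; factor = 18/ΣO = 5.83325.
Mg apfu = 0.33694 × 5.83325 = 1.965.

1.965 Mg apfu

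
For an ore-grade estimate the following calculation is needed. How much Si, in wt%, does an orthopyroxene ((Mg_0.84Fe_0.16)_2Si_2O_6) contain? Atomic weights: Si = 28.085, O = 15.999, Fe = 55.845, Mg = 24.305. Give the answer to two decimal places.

26.64 wt%

Molar mass of (Mg_0.84Fe_0.16)_2Si_2O_6: 1.68·24.305 + 0.32·55.845 + 2·28.085 + 6·15.999 = 210.867 g/mol.
Mass of Si per formula unit: 2 × 28.085 = 56.170 g.
Weight fraction Si = 56.170 / 210.867 = 0.2664.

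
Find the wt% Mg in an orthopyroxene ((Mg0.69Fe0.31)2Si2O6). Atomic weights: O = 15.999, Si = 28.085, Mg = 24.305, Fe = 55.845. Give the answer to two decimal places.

Formula mass = 1.38×24.305 + 0.62×55.845 + 2×28.085 + 6×15.999 = 220.329 g/mol, of which 33.541 g is Mg.
So Mg makes up 33.541/220.329 = 0.1522 of the mass, i.e. 15.22%.

15.22 weight percent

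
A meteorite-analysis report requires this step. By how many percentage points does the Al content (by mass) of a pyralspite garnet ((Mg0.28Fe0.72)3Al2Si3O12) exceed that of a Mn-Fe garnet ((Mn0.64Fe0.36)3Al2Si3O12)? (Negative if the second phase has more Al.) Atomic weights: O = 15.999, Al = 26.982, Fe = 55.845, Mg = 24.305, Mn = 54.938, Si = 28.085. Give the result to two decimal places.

First mineral: 53.964 g Al in 471.248 g formula = 11.45 wt% Al.
Second mineral: 53.964 g Al in 496.001 g formula = 10.88 wt% Al.
11.45% − 10.88% gives a difference of 0.57 percentage points.

0.57 percentage points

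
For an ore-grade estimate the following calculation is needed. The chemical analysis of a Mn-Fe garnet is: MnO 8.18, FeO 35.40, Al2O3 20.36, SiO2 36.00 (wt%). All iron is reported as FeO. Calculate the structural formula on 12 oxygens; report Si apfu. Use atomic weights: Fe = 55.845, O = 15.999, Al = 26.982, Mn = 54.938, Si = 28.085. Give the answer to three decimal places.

2.989 Si apfu

MnO (M=70.937): mol = 0.11531; Mn = 0.11531, O = 0.11531.
FeO (M=71.844): mol = 0.49273; Fe = 0.49273, O = 0.49273.
Al2O3 (M=101.961): mol = 0.19968; Al = 0.39936, O = 0.59904.
SiO2 (M=60.083): mol = 0.59917; Si = 0.59917, O = 1.19834.
ΣO = 2.40542; factor = 12/ΣO = 4.98873.
Si apfu = 0.59917 × 4.98873 = 2.989.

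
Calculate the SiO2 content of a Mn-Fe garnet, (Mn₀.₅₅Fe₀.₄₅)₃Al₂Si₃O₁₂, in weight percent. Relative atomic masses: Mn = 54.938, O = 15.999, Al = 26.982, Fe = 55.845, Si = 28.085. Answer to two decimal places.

36.32 wt%

Molar mass of (Mn₀.₅₅Fe₀.₄₅)₃Al₂Si₃O₁₂ = 1.65×54.938 + 1.35×55.845 + 2×26.982 + 3×28.085 + 12×15.999 = 496.245 g/mol.
Each formula unit contains 3 Si, equivalent to 3/1 = 3.0000 mol SiO2.
M(SiO2) = 1×28.085 + 2×15.999 = 60.083 g/mol.
Mass of SiO2 per formula unit = 3.0000 × 60.083 = 180.249 g.
SiO2 wt% = 180.249 / 496.245 × 100 = 36.32%.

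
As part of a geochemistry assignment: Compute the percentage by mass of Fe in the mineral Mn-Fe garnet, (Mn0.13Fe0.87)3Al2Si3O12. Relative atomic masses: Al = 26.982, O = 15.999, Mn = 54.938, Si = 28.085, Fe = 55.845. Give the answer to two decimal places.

M((Mn0.13Fe0.87)3Al2Si3O12) = 497.388 g/mol.
Fe contributes 2.61 × 55.845 = 145.755 g per mole.
145.755/497.388 = 0.2930 → 29.30%.

29.30 mass %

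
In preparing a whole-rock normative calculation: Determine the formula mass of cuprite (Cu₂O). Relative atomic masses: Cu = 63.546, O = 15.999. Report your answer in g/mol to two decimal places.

143.09 g/mol

Cu: 2 × 63.546 = 127.0920
O: 1 × 15.999 = 15.9990
Summing the contributions gives the formula mass.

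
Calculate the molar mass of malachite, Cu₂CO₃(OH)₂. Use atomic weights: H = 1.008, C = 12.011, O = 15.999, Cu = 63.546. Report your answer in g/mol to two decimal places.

221.11 g/mol

M = 2*63.546 + 1*12.011 + 5*15.999 + 2*1.008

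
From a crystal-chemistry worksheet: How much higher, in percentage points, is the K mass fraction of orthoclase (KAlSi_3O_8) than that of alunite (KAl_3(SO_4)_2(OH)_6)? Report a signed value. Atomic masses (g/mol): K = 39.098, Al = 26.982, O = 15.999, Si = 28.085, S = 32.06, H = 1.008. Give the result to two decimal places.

M(KAlSi_3O_8) = 278.327 g/mol, so wt% K = 39.098/278.327 × 100 = 14.05%.
M(KAl_3(SO_4)_2(OH)_6) = 414.198 g/mol, so wt% K = 39.098/414.198 × 100 = 9.44%.
14.05 − 9.44 = 4.61 pp.

4.61 percentage points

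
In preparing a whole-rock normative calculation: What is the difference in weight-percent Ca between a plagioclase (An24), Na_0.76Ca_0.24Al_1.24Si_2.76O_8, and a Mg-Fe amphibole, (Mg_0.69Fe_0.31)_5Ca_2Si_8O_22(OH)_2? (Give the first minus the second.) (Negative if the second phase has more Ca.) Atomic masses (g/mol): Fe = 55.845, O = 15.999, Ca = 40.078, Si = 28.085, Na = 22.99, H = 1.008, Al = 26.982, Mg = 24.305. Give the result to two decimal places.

-5.69 percentage points

First mineral: 9.619 g Ca in 266.055 g formula = 3.62 wt% Ca.
Second mineral: 80.156 g Ca in 861.240 g formula = 9.31 wt% Ca.
3.62% − 9.31% gives a difference of -5.69 percentage points.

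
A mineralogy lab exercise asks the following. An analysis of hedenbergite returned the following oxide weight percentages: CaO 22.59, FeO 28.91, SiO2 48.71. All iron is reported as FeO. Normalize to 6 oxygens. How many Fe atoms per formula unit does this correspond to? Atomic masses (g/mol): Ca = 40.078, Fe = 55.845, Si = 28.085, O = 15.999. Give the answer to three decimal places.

0.995 Fe apfu

CaO (M=56.077): mol = 0.40284; Ca = 0.40284, O = 0.40284.
FeO (M=71.844): mol = 0.40240; Fe = 0.40240, O = 0.40240.
SiO2 (M=60.083): mol = 0.81071; Si = 0.81071, O = 1.62142.
ΣO = 2.42666; factor = 6/ΣO = 2.47253.
Fe apfu = 0.40240 × 2.47253 = 0.995.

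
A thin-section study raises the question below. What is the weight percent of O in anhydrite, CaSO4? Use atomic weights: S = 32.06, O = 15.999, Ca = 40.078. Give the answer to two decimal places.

Formula mass = 1·40.078 + 1·32.06 + 4·15.999 = 136.134 g/mol, of which 63.996 g is O.
So O makes up 63.996/136.134 = 0.4701 of the mass, i.e. 47.01%.

47.01 wt%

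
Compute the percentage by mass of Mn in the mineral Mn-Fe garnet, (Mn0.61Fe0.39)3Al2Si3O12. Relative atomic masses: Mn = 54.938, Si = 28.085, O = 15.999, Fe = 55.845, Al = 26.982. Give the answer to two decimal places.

Molar mass of (Mn0.61Fe0.39)3Al2Si3O12: 1.83*54.938 + 1.17*55.845 + 2*26.982 + 3*28.085 + 12*15.999 = 496.082 g/mol.
Mass of Mn per formula unit: 1.83 × 54.938 = 100.537 g.
Weight fraction Mn = 100.537 / 496.082 = 0.2027.

20.27 mass %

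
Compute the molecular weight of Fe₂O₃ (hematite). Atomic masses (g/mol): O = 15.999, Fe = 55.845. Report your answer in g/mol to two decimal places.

159.69 g/mol

M = 2·55.845 + 3·15.999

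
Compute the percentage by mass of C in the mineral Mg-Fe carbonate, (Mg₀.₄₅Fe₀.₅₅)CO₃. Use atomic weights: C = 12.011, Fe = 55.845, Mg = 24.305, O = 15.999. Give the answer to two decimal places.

11.81 wt%

Molar mass of (Mg₀.₄₅Fe₀.₅₅)CO₃: 0.45×24.305 + 0.55×55.845 + 1×12.011 + 3×15.999 = 101.660 g/mol.
Mass of C per formula unit: 1 × 12.011 = 12.011 g.
Weight fraction C = 12.011 / 101.660 = 0.1181.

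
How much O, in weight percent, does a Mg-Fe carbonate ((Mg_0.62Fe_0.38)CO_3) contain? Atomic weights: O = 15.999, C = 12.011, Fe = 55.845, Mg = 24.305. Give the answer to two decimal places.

49.84 weight percent

Molar mass of (Mg_0.62Fe_0.38)CO_3: 0.62*24.305 + 0.38*55.845 + 1*12.011 + 3*15.999 = 96.298 g/mol.
Mass of O per formula unit: 3 × 15.999 = 47.997 g.
Weight fraction O = 47.997 / 96.298 = 0.4984.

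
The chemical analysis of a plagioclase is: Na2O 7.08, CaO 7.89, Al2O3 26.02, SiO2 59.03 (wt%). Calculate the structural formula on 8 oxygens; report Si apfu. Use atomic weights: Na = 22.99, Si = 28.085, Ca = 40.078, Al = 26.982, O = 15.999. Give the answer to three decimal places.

2.633 Si apfu

Na2O (M=61.979): mol = 0.11423; Na = 0.22846, O = 0.11423.
CaO (M=56.077): mol = 0.14070; Ca = 0.14070, O = 0.14070.
Al2O3 (M=101.961): mol = 0.25520; Al = 0.51040, O = 0.76560.
SiO2 (M=60.083): mol = 0.98247; Si = 0.98247, O = 1.96494.
ΣO = 2.98547; factor = 8/ΣO = 2.67965.
Si apfu = 0.98247 × 2.67965 = 2.633.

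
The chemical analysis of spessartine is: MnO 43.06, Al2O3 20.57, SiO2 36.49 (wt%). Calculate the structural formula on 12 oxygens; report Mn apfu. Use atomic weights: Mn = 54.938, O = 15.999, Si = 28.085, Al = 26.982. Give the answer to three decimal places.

43.06 wt% MnO ÷ 70.937 g/mol = 0.60702 mol, giving 0.60702 Mn and 0.60702 O.
20.57 wt% Al2O3 ÷ 101.961 g/mol = 0.20174 mol, giving 0.40348 Al and 0.60522 O.
36.49 wt% SiO2 ÷ 60.083 g/mol = 0.60733 mol, giving 0.60733 Si and 1.21466 O.
Oxygen sums to 2.42690; scaling by 12/2.42690 = 4.94458 puts the formula on 12 O.
Mn: 0.60702 × 4.94458 = 3.001 atoms per formula unit.

3.001 Mn apfu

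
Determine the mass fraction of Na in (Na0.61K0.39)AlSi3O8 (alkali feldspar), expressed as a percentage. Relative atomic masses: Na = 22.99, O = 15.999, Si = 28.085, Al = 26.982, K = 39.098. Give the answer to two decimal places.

5.22 wt%

M((Na0.61K0.39)AlSi3O8) = 268.501 g/mol.
Na contributes 0.61 × 22.99 = 14.024 g per mole.
14.024/268.501 = 0.0522 → 5.22%.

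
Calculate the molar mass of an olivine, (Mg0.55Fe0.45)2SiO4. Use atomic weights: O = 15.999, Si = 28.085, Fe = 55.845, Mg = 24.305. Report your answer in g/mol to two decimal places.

169.08 g/mol

The formula mass is the sum 1.10*24.305 + 0.90*55.845 + 1*28.085 + 4*15.999.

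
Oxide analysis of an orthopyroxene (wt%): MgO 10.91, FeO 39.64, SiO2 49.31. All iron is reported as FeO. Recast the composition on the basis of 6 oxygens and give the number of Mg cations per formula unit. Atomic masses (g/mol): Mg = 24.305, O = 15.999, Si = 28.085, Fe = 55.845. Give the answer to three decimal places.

10.91 wt% MgO ÷ 40.304 g/mol = 0.27069 mol, giving 0.27069 Mg and 0.27069 O.
39.64 wt% FeO ÷ 71.844 g/mol = 0.55175 mol, giving 0.55175 Fe and 0.55175 O.
49.31 wt% SiO2 ÷ 60.083 g/mol = 0.82070 mol, giving 0.82070 Si and 1.64140 O.
Oxygen sums to 2.46384; scaling by 6/2.46384 = 2.43522 puts the formula on 6 O.
Mg: 0.27069 × 2.43522 = 0.659 atoms per formula unit.

0.659 Mg apfu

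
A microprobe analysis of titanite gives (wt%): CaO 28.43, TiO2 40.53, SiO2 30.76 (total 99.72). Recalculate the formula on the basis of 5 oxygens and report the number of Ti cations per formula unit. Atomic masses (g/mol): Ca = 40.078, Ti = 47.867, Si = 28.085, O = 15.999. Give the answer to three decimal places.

0.997 Ti apfu

CaO: 28.43/56.077 = 0.50698 mol → 0.50698 mol Ca, 0.50698 mol O.
TiO2: 40.53/79.865 = 0.50748 mol → 0.50748 mol Ti, 1.01496 mol O.
SiO2: 30.76/60.083 = 0.51196 mol → 0.51196 mol Si, 1.02392 mol O.
Total oxygen = 2.54586 mol. Normalization factor = 5/2.54586 = 1.96397.
Ti per 5 O = 0.50748 × 1.96397 = 0.997.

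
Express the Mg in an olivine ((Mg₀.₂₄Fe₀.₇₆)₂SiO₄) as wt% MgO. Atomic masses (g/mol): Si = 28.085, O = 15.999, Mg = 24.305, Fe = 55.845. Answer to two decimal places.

M((Mg₀.₂₄Fe₀.₇₆)₂SiO₄) = 188.632 g/mol; M(MgO) = 40.304 g/mol.
Moles MgO per formula unit = 0.48 Mg ÷ 1 = 0.4800.
MgO fraction = (0.4800 × 40.304) / 188.632 = 19.346/188.632 = 0.1026.

10.26 wt%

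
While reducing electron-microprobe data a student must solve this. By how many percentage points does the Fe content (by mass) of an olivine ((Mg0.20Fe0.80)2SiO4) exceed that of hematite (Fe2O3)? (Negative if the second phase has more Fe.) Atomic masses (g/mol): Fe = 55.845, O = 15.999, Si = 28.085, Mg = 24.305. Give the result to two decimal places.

-23.20 percentage points

First mineral: 89.352 g Fe in 191.155 g formula = 46.74 wt% Fe.
Second mineral: 111.690 g Fe in 159.687 g formula = 69.94 wt% Fe.
46.74% − 69.94% gives a difference of -23.20 percentage points.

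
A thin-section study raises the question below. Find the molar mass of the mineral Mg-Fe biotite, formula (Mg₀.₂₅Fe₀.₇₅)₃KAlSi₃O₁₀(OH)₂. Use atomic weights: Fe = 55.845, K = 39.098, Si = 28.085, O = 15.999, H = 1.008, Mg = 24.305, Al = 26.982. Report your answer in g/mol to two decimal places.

488.22 g/mol

The formula mass is the sum 0.75×24.305 + 2.25×55.845 + 1×39.098 + 1×26.982 + 3×28.085 + 12×15.999 + 2×1.008.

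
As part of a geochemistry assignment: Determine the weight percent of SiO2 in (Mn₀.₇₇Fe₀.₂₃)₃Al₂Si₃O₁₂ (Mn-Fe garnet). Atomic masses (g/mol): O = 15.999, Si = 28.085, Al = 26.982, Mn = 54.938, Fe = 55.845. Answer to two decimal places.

Formula mass = 495.647 g/mol.
3 Si → 3.0000 mol SiO2 per formula unit; M(SiO2) = 60.083, so SiO2 mass = 180.249 g.
180.249/495.647 × 100 = 36.37 wt%.

36.37 wt%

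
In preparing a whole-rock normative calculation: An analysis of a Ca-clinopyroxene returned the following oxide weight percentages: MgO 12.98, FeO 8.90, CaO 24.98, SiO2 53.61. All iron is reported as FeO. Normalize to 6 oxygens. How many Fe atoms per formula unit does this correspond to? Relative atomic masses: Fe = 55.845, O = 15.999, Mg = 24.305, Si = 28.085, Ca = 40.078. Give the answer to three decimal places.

MgO (M=40.304): mol = 0.32205; Mg = 0.32205, O = 0.32205.
FeO (M=71.844): mol = 0.12388; Fe = 0.12388, O = 0.12388.
CaO (M=56.077): mol = 0.44546; Ca = 0.44546, O = 0.44546.
SiO2 (M=60.083): mol = 0.89227; Si = 0.89227, O = 1.78454.
ΣO = 2.67593; factor = 6/ΣO = 2.24221.
Fe apfu = 0.12388 × 2.24221 = 0.278.

0.278 Fe apfu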